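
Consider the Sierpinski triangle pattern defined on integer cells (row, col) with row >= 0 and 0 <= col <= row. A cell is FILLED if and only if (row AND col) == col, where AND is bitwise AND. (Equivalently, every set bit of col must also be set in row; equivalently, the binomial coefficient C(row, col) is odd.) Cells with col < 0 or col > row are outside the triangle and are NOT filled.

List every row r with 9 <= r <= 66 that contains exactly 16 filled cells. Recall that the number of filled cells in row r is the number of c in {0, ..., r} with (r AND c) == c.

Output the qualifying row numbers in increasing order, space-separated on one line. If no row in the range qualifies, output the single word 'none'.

Answer: 15 23 27 29 30 39 43 45 46 51 53 54 57 58 60

Derivation:
Row r has 2^popcount(r) filled cells, so we need popcount(r) = log2(16) = 4.
Scan r = 9..66 and keep those with exactly 4 one-bits:
r=9=1001 popcount=2 -> skip
r=10=1010 popcount=2 -> skip
r=11=1011 popcount=3 -> skip
r=12=1100 popcount=2 -> skip
r=13=1101 popcount=3 -> skip
r=14=1110 popcount=3 -> skip
r=15=1111 popcount=4 -> KEEP
r=16=10000 popcount=1 -> skip
r=17=10001 popcount=2 -> skip
r=18=10010 popcount=2 -> skip
r=19=10011 popcount=3 -> skip
r=20=10100 popcount=2 -> skip
r=21=10101 popcount=3 -> skip
r=22=10110 popcount=3 -> skip
r=23=10111 popcount=4 -> KEEP
r=24=11000 popcount=2 -> skip
r=25=11001 popcount=3 -> skip
r=26=11010 popcount=3 -> skip
r=27=11011 popcount=4 -> KEEP
r=28=11100 popcount=3 -> skip
r=29=11101 popcount=4 -> KEEP
r=30=11110 popcount=4 -> KEEP
r=31=11111 popcount=5 -> skip
r=32=100000 popcount=1 -> skip
r=33=100001 popcount=2 -> skip
r=34=100010 popcount=2 -> skip
r=35=100011 popcount=3 -> skip
r=36=100100 popcount=2 -> skip
r=37=100101 popcount=3 -> skip
r=38=100110 popcount=3 -> skip
r=39=100111 popcount=4 -> KEEP
r=40=101000 popcount=2 -> skip
r=41=101001 popcount=3 -> skip
r=42=101010 popcount=3 -> skip
r=43=101011 popcount=4 -> KEEP
r=44=101100 popcount=3 -> skip
r=45=101101 popcount=4 -> KEEP
r=46=101110 popcount=4 -> KEEP
r=47=101111 popcount=5 -> skip
r=48=110000 popcount=2 -> skip
r=49=110001 popcount=3 -> skip
r=50=110010 popcount=3 -> skip
r=51=110011 popcount=4 -> KEEP
r=52=110100 popcount=3 -> skip
r=53=110101 popcount=4 -> KEEP
r=54=110110 popcount=4 -> KEEP
r=55=110111 popcount=5 -> skip
r=56=111000 popcount=3 -> skip
r=57=111001 popcount=4 -> KEEP
r=58=111010 popcount=4 -> KEEP
r=59=111011 popcount=5 -> skip
r=60=111100 popcount=4 -> KEEP
r=61=111101 popcount=5 -> skip
r=62=111110 popcount=5 -> skip
r=63=111111 popcount=6 -> skip
r=64=1000000 popcount=1 -> skip
r=65=1000001 popcount=2 -> skip
r=66=1000010 popcount=2 -> skip
Kept rows: 15 23 27 29 30 39 43 45 46 51 53 54 57 58 60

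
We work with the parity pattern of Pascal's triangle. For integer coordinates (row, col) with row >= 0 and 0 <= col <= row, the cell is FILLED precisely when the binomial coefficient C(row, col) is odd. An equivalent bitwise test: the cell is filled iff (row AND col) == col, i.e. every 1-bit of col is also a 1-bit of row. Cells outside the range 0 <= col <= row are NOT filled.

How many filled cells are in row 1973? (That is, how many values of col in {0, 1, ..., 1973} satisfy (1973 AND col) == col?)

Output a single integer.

1973 in binary = 11110110101
popcount(1973) = number of 1-bits in 11110110101 = 8
A col c satisfies (1973 AND c) == c iff every set bit of c is also set in 1973; each of the 8 set bits of 1973 can independently be on or off in c.
count = 2^8 = 256

Answer: 256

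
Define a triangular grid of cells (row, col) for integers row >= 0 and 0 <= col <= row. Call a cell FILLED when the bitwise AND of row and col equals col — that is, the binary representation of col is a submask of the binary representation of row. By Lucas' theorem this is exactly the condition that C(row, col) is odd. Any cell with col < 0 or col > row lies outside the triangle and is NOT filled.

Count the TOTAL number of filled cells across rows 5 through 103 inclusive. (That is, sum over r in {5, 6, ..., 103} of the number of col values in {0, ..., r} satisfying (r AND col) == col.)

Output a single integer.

r5=101 pc2: +4 =4
r6=110 pc2: +4 =8
r7=111 pc3: +8 =16
r8=1000 pc1: +2 =18
r9=1001 pc2: +4 =22
r10=1010 pc2: +4 =26
r11=1011 pc3: +8 =34
r12=1100 pc2: +4 =38
r13=1101 pc3: +8 =46
r14=1110 pc3: +8 =54
r15=1111 pc4: +16 =70
r16=10000 pc1: +2 =72
r17=10001 pc2: +4 =76
r18=10010 pc2: +4 =80
r19=10011 pc3: +8 =88
r20=10100 pc2: +4 =92
r21=10101 pc3: +8 =100
r22=10110 pc3: +8 =108
r23=10111 pc4: +16 =124
r24=11000 pc2: +4 =128
r25=11001 pc3: +8 =136
r26=11010 pc3: +8 =144
r27=11011 pc4: +16 =160
r28=11100 pc3: +8 =168
r29=11101 pc4: +16 =184
r30=11110 pc4: +16 =200
r31=11111 pc5: +32 =232
r32=100000 pc1: +2 =234
r33=100001 pc2: +4 =238
r34=100010 pc2: +4 =242
r35=100011 pc3: +8 =250
r36=100100 pc2: +4 =254
r37=100101 pc3: +8 =262
r38=100110 pc3: +8 =270
r39=100111 pc4: +16 =286
r40=101000 pc2: +4 =290
r41=101001 pc3: +8 =298
r42=101010 pc3: +8 =306
r43=101011 pc4: +16 =322
r44=101100 pc3: +8 =330
r45=101101 pc4: +16 =346
r46=101110 pc4: +16 =362
r47=101111 pc5: +32 =394
r48=110000 pc2: +4 =398
r49=110001 pc3: +8 =406
r50=110010 pc3: +8 =414
r51=110011 pc4: +16 =430
r52=110100 pc3: +8 =438
r53=110101 pc4: +16 =454
r54=110110 pc4: +16 =470
r55=110111 pc5: +32 =502
r56=111000 pc3: +8 =510
r57=111001 pc4: +16 =526
r58=111010 pc4: +16 =542
r59=111011 pc5: +32 =574
r60=111100 pc4: +16 =590
r61=111101 pc5: +32 =622
r62=111110 pc5: +32 =654
r63=111111 pc6: +64 =718
r64=1000000 pc1: +2 =720
r65=1000001 pc2: +4 =724
r66=1000010 pc2: +4 =728
r67=1000011 pc3: +8 =736
r68=1000100 pc2: +4 =740
r69=1000101 pc3: +8 =748
r70=1000110 pc3: +8 =756
r71=1000111 pc4: +16 =772
r72=1001000 pc2: +4 =776
r73=1001001 pc3: +8 =784
r74=1001010 pc3: +8 =792
r75=1001011 pc4: +16 =808
r76=1001100 pc3: +8 =816
r77=1001101 pc4: +16 =832
r78=1001110 pc4: +16 =848
r79=1001111 pc5: +32 =880
r80=1010000 pc2: +4 =884
r81=1010001 pc3: +8 =892
r82=1010010 pc3: +8 =900
r83=1010011 pc4: +16 =916
r84=1010100 pc3: +8 =924
r85=1010101 pc4: +16 =940
r86=1010110 pc4: +16 =956
r87=1010111 pc5: +32 =988
r88=1011000 pc3: +8 =996
r89=1011001 pc4: +16 =1012
r90=1011010 pc4: +16 =1028
r91=1011011 pc5: +32 =1060
r92=1011100 pc4: +16 =1076
r93=1011101 pc5: +32 =1108
r94=1011110 pc5: +32 =1140
r95=1011111 pc6: +64 =1204
r96=1100000 pc2: +4 =1208
r97=1100001 pc3: +8 =1216
r98=1100010 pc3: +8 =1224
r99=1100011 pc4: +16 =1240
r100=1100100 pc3: +8 =1248
r101=1100101 pc4: +16 =1264
r102=1100110 pc4: +16 =1280
r103=1100111 pc5: +32 =1312

Answer: 1312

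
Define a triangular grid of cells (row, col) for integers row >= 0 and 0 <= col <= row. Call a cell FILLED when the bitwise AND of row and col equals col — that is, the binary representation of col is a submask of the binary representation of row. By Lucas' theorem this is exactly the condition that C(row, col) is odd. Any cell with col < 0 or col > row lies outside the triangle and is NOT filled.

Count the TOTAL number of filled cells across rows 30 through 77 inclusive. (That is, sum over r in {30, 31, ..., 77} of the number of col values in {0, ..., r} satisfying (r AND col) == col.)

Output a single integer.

Answer: 648

Derivation:
r30=11110 pc4: +16 =16
r31=11111 pc5: +32 =48
r32=100000 pc1: +2 =50
r33=100001 pc2: +4 =54
r34=100010 pc2: +4 =58
r35=100011 pc3: +8 =66
r36=100100 pc2: +4 =70
r37=100101 pc3: +8 =78
r38=100110 pc3: +8 =86
r39=100111 pc4: +16 =102
r40=101000 pc2: +4 =106
r41=101001 pc3: +8 =114
r42=101010 pc3: +8 =122
r43=101011 pc4: +16 =138
r44=101100 pc3: +8 =146
r45=101101 pc4: +16 =162
r46=101110 pc4: +16 =178
r47=101111 pc5: +32 =210
r48=110000 pc2: +4 =214
r49=110001 pc3: +8 =222
r50=110010 pc3: +8 =230
r51=110011 pc4: +16 =246
r52=110100 pc3: +8 =254
r53=110101 pc4: +16 =270
r54=110110 pc4: +16 =286
r55=110111 pc5: +32 =318
r56=111000 pc3: +8 =326
r57=111001 pc4: +16 =342
r58=111010 pc4: +16 =358
r59=111011 pc5: +32 =390
r60=111100 pc4: +16 =406
r61=111101 pc5: +32 =438
r62=111110 pc5: +32 =470
r63=111111 pc6: +64 =534
r64=1000000 pc1: +2 =536
r65=1000001 pc2: +4 =540
r66=1000010 pc2: +4 =544
r67=1000011 pc3: +8 =552
r68=1000100 pc2: +4 =556
r69=1000101 pc3: +8 =564
r70=1000110 pc3: +8 =572
r71=1000111 pc4: +16 =588
r72=1001000 pc2: +4 =592
r73=1001001 pc3: +8 =600
r74=1001010 pc3: +8 =608
r75=1001011 pc4: +16 =624
r76=1001100 pc3: +8 =632
r77=1001101 pc4: +16 =648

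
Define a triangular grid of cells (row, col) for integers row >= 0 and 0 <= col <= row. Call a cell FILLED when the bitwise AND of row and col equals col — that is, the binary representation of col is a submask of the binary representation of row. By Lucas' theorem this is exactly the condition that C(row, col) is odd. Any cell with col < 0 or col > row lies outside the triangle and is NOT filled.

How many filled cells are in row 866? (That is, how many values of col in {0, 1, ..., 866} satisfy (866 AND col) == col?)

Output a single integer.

Answer: 32

Derivation:
866 in binary = 1101100010
popcount(866) = number of 1-bits in 1101100010 = 5
A col c satisfies (866 AND c) == c iff every set bit of c is also set in 866; each of the 5 set bits of 866 can independently be on or off in c.
count = 2^5 = 32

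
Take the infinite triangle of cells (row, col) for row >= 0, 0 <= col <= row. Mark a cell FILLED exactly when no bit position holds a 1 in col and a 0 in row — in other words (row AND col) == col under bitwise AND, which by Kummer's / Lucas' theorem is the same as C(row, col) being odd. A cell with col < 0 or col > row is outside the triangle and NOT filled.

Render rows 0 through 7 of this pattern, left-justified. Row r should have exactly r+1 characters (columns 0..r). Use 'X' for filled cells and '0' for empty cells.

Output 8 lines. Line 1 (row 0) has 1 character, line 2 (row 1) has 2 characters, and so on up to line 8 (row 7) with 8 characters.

Answer: X
XX
X0X
XXXX
X000X
XX00XX
X0X0X0X
XXXXXXXX

Derivation:
r0=0: X
r1=1: XX
r2=10: X0X
r3=11: XXXX
r4=100: X000X
r5=101: XX00XX
r6=110: X0X0X0X
r7=111: XXXXXXXX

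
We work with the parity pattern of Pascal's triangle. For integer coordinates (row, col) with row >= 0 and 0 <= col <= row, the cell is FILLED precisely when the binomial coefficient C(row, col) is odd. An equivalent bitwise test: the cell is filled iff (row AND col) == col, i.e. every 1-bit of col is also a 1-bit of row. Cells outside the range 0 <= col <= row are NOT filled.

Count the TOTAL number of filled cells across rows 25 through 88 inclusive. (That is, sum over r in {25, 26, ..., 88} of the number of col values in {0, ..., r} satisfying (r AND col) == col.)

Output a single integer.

Answer: 868

Derivation:
r25=11001 pc3: +8 =8
r26=11010 pc3: +8 =16
r27=11011 pc4: +16 =32
r28=11100 pc3: +8 =40
r29=11101 pc4: +16 =56
r30=11110 pc4: +16 =72
r31=11111 pc5: +32 =104
r32=100000 pc1: +2 =106
r33=100001 pc2: +4 =110
r34=100010 pc2: +4 =114
r35=100011 pc3: +8 =122
r36=100100 pc2: +4 =126
r37=100101 pc3: +8 =134
r38=100110 pc3: +8 =142
r39=100111 pc4: +16 =158
r40=101000 pc2: +4 =162
r41=101001 pc3: +8 =170
r42=101010 pc3: +8 =178
r43=101011 pc4: +16 =194
r44=101100 pc3: +8 =202
r45=101101 pc4: +16 =218
r46=101110 pc4: +16 =234
r47=101111 pc5: +32 =266
r48=110000 pc2: +4 =270
r49=110001 pc3: +8 =278
r50=110010 pc3: +8 =286
r51=110011 pc4: +16 =302
r52=110100 pc3: +8 =310
r53=110101 pc4: +16 =326
r54=110110 pc4: +16 =342
r55=110111 pc5: +32 =374
r56=111000 pc3: +8 =382
r57=111001 pc4: +16 =398
r58=111010 pc4: +16 =414
r59=111011 pc5: +32 =446
r60=111100 pc4: +16 =462
r61=111101 pc5: +32 =494
r62=111110 pc5: +32 =526
r63=111111 pc6: +64 =590
r64=1000000 pc1: +2 =592
r65=1000001 pc2: +4 =596
r66=1000010 pc2: +4 =600
r67=1000011 pc3: +8 =608
r68=1000100 pc2: +4 =612
r69=1000101 pc3: +8 =620
r70=1000110 pc3: +8 =628
r71=1000111 pc4: +16 =644
r72=1001000 pc2: +4 =648
r73=1001001 pc3: +8 =656
r74=1001010 pc3: +8 =664
r75=1001011 pc4: +16 =680
r76=1001100 pc3: +8 =688
r77=1001101 pc4: +16 =704
r78=1001110 pc4: +16 =720
r79=1001111 pc5: +32 =752
r80=1010000 pc2: +4 =756
r81=1010001 pc3: +8 =764
r82=1010010 pc3: +8 =772
r83=1010011 pc4: +16 =788
r84=1010100 pc3: +8 =796
r85=1010101 pc4: +16 =812
r86=1010110 pc4: +16 =828
r87=1010111 pc5: +32 =860
r88=1011000 pc3: +8 =868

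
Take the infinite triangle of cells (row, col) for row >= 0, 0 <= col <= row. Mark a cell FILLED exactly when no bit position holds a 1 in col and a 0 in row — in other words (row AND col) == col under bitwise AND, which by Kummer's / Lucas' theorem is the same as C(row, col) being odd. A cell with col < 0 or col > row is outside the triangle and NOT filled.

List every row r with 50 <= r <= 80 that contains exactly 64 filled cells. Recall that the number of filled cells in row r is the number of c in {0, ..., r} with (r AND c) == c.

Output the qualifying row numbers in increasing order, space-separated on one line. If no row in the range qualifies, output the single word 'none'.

Answer: 63

Derivation:
Row r has 2^popcount(r) filled cells, so we need popcount(r) = log2(64) = 6.
Scan r = 50..80 and keep those with exactly 6 one-bits:
r=50=110010 popcount=3 -> skip
r=51=110011 popcount=4 -> skip
r=52=110100 popcount=3 -> skip
r=53=110101 popcount=4 -> skip
r=54=110110 popcount=4 -> skip
r=55=110111 popcount=5 -> skip
r=56=111000 popcount=3 -> skip
r=57=111001 popcount=4 -> skip
r=58=111010 popcount=4 -> skip
r=59=111011 popcount=5 -> skip
r=60=111100 popcount=4 -> skip
r=61=111101 popcount=5 -> skip
r=62=111110 popcount=5 -> skip
r=63=111111 popcount=6 -> KEEP
r=64=1000000 popcount=1 -> skip
r=65=1000001 popcount=2 -> skip
r=66=1000010 popcount=2 -> skip
r=67=1000011 popcount=3 -> skip
r=68=1000100 popcount=2 -> skip
r=69=1000101 popcount=3 -> skip
r=70=1000110 popcount=3 -> skip
r=71=1000111 popcount=4 -> skip
r=72=1001000 popcount=2 -> skip
r=73=1001001 popcount=3 -> skip
r=74=1001010 popcount=3 -> skip
r=75=1001011 popcount=4 -> skip
r=76=1001100 popcount=3 -> skip
r=77=1001101 popcount=4 -> skip
r=78=1001110 popcount=4 -> skip
r=79=1001111 popcount=5 -> skip
r=80=1010000 popcount=2 -> skip
Kept rows: 63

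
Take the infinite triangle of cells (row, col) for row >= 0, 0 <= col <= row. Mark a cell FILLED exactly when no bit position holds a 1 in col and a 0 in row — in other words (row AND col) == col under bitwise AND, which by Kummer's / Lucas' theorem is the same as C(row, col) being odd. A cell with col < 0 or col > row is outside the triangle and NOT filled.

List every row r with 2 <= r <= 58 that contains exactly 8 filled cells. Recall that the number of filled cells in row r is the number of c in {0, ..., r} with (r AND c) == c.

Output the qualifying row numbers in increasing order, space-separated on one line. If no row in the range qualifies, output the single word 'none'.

Answer: 7 11 13 14 19 21 22 25 26 28 35 37 38 41 42 44 49 50 52 56

Derivation:
Row r has 2^popcount(r) filled cells, so we need popcount(r) = log2(8) = 3.
Scan r = 2..58 and keep those with exactly 3 one-bits:
r=2=10 popcount=1 -> skip
r=3=11 popcount=2 -> skip
r=4=100 popcount=1 -> skip
r=5=101 popcount=2 -> skip
r=6=110 popcount=2 -> skip
r=7=111 popcount=3 -> KEEP
r=8=1000 popcount=1 -> skip
r=9=1001 popcount=2 -> skip
r=10=1010 popcount=2 -> skip
r=11=1011 popcount=3 -> KEEP
r=12=1100 popcount=2 -> skip
r=13=1101 popcount=3 -> KEEP
r=14=1110 popcount=3 -> KEEP
r=15=1111 popcount=4 -> skip
r=16=10000 popcount=1 -> skip
r=17=10001 popcount=2 -> skip
r=18=10010 popcount=2 -> skip
r=19=10011 popcount=3 -> KEEP
r=20=10100 popcount=2 -> skip
r=21=10101 popcount=3 -> KEEP
r=22=10110 popcount=3 -> KEEP
r=23=10111 popcount=4 -> skip
r=24=11000 popcount=2 -> skip
r=25=11001 popcount=3 -> KEEP
r=26=11010 popcount=3 -> KEEP
r=27=11011 popcount=4 -> skip
r=28=11100 popcount=3 -> KEEP
r=29=11101 popcount=4 -> skip
r=30=11110 popcount=4 -> skip
r=31=11111 popcount=5 -> skip
r=32=100000 popcount=1 -> skip
r=33=100001 popcount=2 -> skip
r=34=100010 popcount=2 -> skip
r=35=100011 popcount=3 -> KEEP
r=36=100100 popcount=2 -> skip
r=37=100101 popcount=3 -> KEEP
r=38=100110 popcount=3 -> KEEP
r=39=100111 popcount=4 -> skip
r=40=101000 popcount=2 -> skip
r=41=101001 popcount=3 -> KEEP
r=42=101010 popcount=3 -> KEEP
r=43=101011 popcount=4 -> skip
r=44=101100 popcount=3 -> KEEP
r=45=101101 popcount=4 -> skip
r=46=101110 popcount=4 -> skip
r=47=101111 popcount=5 -> skip
r=48=110000 popcount=2 -> skip
r=49=110001 popcount=3 -> KEEP
r=50=110010 popcount=3 -> KEEP
r=51=110011 popcount=4 -> skip
r=52=110100 popcount=3 -> KEEP
r=53=110101 popcount=4 -> skip
r=54=110110 popcount=4 -> skip
r=55=110111 popcount=5 -> skip
r=56=111000 popcount=3 -> KEEP
r=57=111001 popcount=4 -> skip
r=58=111010 popcount=4 -> skip
Kept rows: 7 11 13 14 19 21 22 25 26 28 35 37 38 41 42 44 49 50 52 56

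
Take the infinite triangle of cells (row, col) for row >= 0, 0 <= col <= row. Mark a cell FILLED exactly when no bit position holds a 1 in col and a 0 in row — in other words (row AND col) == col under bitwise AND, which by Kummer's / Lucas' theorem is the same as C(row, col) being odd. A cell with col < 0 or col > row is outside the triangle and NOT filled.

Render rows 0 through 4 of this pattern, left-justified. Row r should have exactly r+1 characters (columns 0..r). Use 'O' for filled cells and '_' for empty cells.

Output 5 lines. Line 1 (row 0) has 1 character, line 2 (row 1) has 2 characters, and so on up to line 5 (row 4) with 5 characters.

Answer: O
OO
O_O
OOOO
O___O

Derivation:
r0=0: O
r1=1: OO
r2=10: O_O
r3=11: OOOO
r4=100: O___O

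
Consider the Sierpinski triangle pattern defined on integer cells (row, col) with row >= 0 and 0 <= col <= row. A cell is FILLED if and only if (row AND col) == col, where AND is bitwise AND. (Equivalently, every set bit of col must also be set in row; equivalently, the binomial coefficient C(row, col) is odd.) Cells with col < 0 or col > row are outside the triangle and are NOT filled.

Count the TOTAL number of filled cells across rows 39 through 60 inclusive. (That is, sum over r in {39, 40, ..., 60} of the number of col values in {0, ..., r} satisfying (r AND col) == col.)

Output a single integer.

Answer: 320

Derivation:
r39=100111 pc4: +16 =16
r40=101000 pc2: +4 =20
r41=101001 pc3: +8 =28
r42=101010 pc3: +8 =36
r43=101011 pc4: +16 =52
r44=101100 pc3: +8 =60
r45=101101 pc4: +16 =76
r46=101110 pc4: +16 =92
r47=101111 pc5: +32 =124
r48=110000 pc2: +4 =128
r49=110001 pc3: +8 =136
r50=110010 pc3: +8 =144
r51=110011 pc4: +16 =160
r52=110100 pc3: +8 =168
r53=110101 pc4: +16 =184
r54=110110 pc4: +16 =200
r55=110111 pc5: +32 =232
r56=111000 pc3: +8 =240
r57=111001 pc4: +16 =256
r58=111010 pc4: +16 =272
r59=111011 pc5: +32 =304
r60=111100 pc4: +16 =320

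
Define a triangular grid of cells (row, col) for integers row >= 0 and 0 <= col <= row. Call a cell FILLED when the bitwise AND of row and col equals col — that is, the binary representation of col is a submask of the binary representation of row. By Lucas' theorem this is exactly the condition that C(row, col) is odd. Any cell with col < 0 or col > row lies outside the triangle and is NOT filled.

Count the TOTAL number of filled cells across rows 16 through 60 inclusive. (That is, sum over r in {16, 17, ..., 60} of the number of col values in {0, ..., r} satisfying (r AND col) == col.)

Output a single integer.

Answer: 520

Derivation:
r16=10000 pc1: +2 =2
r17=10001 pc2: +4 =6
r18=10010 pc2: +4 =10
r19=10011 pc3: +8 =18
r20=10100 pc2: +4 =22
r21=10101 pc3: +8 =30
r22=10110 pc3: +8 =38
r23=10111 pc4: +16 =54
r24=11000 pc2: +4 =58
r25=11001 pc3: +8 =66
r26=11010 pc3: +8 =74
r27=11011 pc4: +16 =90
r28=11100 pc3: +8 =98
r29=11101 pc4: +16 =114
r30=11110 pc4: +16 =130
r31=11111 pc5: +32 =162
r32=100000 pc1: +2 =164
r33=100001 pc2: +4 =168
r34=100010 pc2: +4 =172
r35=100011 pc3: +8 =180
r36=100100 pc2: +4 =184
r37=100101 pc3: +8 =192
r38=100110 pc3: +8 =200
r39=100111 pc4: +16 =216
r40=101000 pc2: +4 =220
r41=101001 pc3: +8 =228
r42=101010 pc3: +8 =236
r43=101011 pc4: +16 =252
r44=101100 pc3: +8 =260
r45=101101 pc4: +16 =276
r46=101110 pc4: +16 =292
r47=101111 pc5: +32 =324
r48=110000 pc2: +4 =328
r49=110001 pc3: +8 =336
r50=110010 pc3: +8 =344
r51=110011 pc4: +16 =360
r52=110100 pc3: +8 =368
r53=110101 pc4: +16 =384
r54=110110 pc4: +16 =400
r55=110111 pc5: +32 =432
r56=111000 pc3: +8 =440
r57=111001 pc4: +16 =456
r58=111010 pc4: +16 =472
r59=111011 pc5: +32 =504
r60=111100 pc4: +16 =520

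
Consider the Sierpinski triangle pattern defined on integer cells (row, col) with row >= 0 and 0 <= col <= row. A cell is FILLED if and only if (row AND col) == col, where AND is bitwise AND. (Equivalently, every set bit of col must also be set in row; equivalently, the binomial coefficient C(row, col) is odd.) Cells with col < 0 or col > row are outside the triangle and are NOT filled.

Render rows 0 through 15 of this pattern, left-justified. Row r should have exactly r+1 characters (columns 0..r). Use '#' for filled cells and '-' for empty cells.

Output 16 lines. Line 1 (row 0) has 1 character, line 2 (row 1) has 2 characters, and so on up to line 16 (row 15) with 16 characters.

r0=0: #
r1=1: ##
r2=10: #-#
r3=11: ####
r4=100: #---#
r5=101: ##--##
r6=110: #-#-#-#
r7=111: ########
r8=1000: #-------#
r9=1001: ##------##
r10=1010: #-#-----#-#
r11=1011: ####----####
r12=1100: #---#---#---#
r13=1101: ##--##--##--##
r14=1110: #-#-#-#-#-#-#-#
r15=1111: ################

Answer: #
##
#-#
####
#---#
##--##
#-#-#-#
########
#-------#
##------##
#-#-----#-#
####----####
#---#---#---#
##--##--##--##
#-#-#-#-#-#-#-#
################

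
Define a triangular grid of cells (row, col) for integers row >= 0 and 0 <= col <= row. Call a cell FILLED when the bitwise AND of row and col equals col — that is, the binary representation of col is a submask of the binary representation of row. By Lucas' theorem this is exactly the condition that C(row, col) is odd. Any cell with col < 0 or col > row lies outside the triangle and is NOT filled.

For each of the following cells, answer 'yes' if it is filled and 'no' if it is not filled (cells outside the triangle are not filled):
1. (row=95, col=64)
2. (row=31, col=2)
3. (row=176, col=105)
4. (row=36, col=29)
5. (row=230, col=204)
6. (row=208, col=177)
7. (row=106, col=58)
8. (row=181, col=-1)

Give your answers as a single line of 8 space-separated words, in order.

(95,64): row=0b1011111, col=0b1000000, row AND col = 0b1000000 = 64; 64 == 64 -> filled
(31,2): row=0b11111, col=0b10, row AND col = 0b10 = 2; 2 == 2 -> filled
(176,105): row=0b10110000, col=0b1101001, row AND col = 0b100000 = 32; 32 != 105 -> empty
(36,29): row=0b100100, col=0b11101, row AND col = 0b100 = 4; 4 != 29 -> empty
(230,204): row=0b11100110, col=0b11001100, row AND col = 0b11000100 = 196; 196 != 204 -> empty
(208,177): row=0b11010000, col=0b10110001, row AND col = 0b10010000 = 144; 144 != 177 -> empty
(106,58): row=0b1101010, col=0b111010, row AND col = 0b101010 = 42; 42 != 58 -> empty
(181,-1): col outside [0, 181] -> not filled

Answer: yes yes no no no no no no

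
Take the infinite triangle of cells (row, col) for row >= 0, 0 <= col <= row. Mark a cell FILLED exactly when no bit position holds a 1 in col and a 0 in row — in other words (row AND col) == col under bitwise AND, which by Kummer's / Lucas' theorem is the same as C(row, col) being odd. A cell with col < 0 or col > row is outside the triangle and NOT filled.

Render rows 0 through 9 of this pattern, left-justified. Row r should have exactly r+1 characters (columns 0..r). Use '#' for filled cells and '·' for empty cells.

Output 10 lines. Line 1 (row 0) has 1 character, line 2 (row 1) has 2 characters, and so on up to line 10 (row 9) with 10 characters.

r0=0: #
r1=1: ##
r2=10: #·#
r3=11: ####
r4=100: #···#
r5=101: ##··##
r6=110: #·#·#·#
r7=111: ########
r8=1000: #·······#
r9=1001: ##······##

Answer: #
##
#·#
####
#···#
##··##
#·#·#·#
########
#·······#
##······##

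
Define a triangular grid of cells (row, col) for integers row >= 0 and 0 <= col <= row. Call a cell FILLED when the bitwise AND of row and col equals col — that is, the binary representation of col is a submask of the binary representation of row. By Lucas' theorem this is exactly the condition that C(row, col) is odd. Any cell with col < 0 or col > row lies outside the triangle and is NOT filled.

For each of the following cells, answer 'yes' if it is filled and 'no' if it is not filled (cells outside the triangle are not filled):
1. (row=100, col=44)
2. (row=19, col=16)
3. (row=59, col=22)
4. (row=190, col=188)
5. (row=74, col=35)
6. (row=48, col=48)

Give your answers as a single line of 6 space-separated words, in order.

(100,44): row=0b1100100, col=0b101100, row AND col = 0b100100 = 36; 36 != 44 -> empty
(19,16): row=0b10011, col=0b10000, row AND col = 0b10000 = 16; 16 == 16 -> filled
(59,22): row=0b111011, col=0b10110, row AND col = 0b10010 = 18; 18 != 22 -> empty
(190,188): row=0b10111110, col=0b10111100, row AND col = 0b10111100 = 188; 188 == 188 -> filled
(74,35): row=0b1001010, col=0b100011, row AND col = 0b10 = 2; 2 != 35 -> empty
(48,48): row=0b110000, col=0b110000, row AND col = 0b110000 = 48; 48 == 48 -> filled

Answer: no yes no yes no yes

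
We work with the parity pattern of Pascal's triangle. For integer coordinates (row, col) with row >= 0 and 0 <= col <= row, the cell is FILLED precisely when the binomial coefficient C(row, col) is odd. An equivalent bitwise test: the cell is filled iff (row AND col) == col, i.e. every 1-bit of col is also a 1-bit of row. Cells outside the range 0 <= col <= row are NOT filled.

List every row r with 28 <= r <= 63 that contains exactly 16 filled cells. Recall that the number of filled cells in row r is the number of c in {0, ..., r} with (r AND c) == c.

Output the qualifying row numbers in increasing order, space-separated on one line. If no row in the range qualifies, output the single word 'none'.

Answer: 29 30 39 43 45 46 51 53 54 57 58 60

Derivation:
Row r has 2^popcount(r) filled cells, so we need popcount(r) = log2(16) = 4.
Scan r = 28..63 and keep those with exactly 4 one-bits:
r=28=11100 popcount=3 -> skip
r=29=11101 popcount=4 -> KEEP
r=30=11110 popcount=4 -> KEEP
r=31=11111 popcount=5 -> skip
r=32=100000 popcount=1 -> skip
r=33=100001 popcount=2 -> skip
r=34=100010 popcount=2 -> skip
r=35=100011 popcount=3 -> skip
r=36=100100 popcount=2 -> skip
r=37=100101 popcount=3 -> skip
r=38=100110 popcount=3 -> skip
r=39=100111 popcount=4 -> KEEP
r=40=101000 popcount=2 -> skip
r=41=101001 popcount=3 -> skip
r=42=101010 popcount=3 -> skip
r=43=101011 popcount=4 -> KEEP
r=44=101100 popcount=3 -> skip
r=45=101101 popcount=4 -> KEEP
r=46=101110 popcount=4 -> KEEP
r=47=101111 popcount=5 -> skip
r=48=110000 popcount=2 -> skip
r=49=110001 popcount=3 -> skip
r=50=110010 popcount=3 -> skip
r=51=110011 popcount=4 -> KEEP
r=52=110100 popcount=3 -> skip
r=53=110101 popcount=4 -> KEEP
r=54=110110 popcount=4 -> KEEP
r=55=110111 popcount=5 -> skip
r=56=111000 popcount=3 -> skip
r=57=111001 popcount=4 -> KEEP
r=58=111010 popcount=4 -> KEEP
r=59=111011 popcount=5 -> skip
r=60=111100 popcount=4 -> KEEP
r=61=111101 popcount=5 -> skip
r=62=111110 popcount=5 -> skip
r=63=111111 popcount=6 -> skip
Kept rows: 29 30 39 43 45 46 51 53 54 57 58 60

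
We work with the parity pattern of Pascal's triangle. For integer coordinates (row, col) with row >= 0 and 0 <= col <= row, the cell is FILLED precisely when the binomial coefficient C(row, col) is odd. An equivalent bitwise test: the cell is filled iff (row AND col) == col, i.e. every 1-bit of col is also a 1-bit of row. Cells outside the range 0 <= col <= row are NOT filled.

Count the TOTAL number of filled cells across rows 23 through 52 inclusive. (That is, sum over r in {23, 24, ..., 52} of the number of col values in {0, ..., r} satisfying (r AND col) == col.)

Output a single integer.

Answer: 330

Derivation:
r23=10111 pc4: +16 =16
r24=11000 pc2: +4 =20
r25=11001 pc3: +8 =28
r26=11010 pc3: +8 =36
r27=11011 pc4: +16 =52
r28=11100 pc3: +8 =60
r29=11101 pc4: +16 =76
r30=11110 pc4: +16 =92
r31=11111 pc5: +32 =124
r32=100000 pc1: +2 =126
r33=100001 pc2: +4 =130
r34=100010 pc2: +4 =134
r35=100011 pc3: +8 =142
r36=100100 pc2: +4 =146
r37=100101 pc3: +8 =154
r38=100110 pc3: +8 =162
r39=100111 pc4: +16 =178
r40=101000 pc2: +4 =182
r41=101001 pc3: +8 =190
r42=101010 pc3: +8 =198
r43=101011 pc4: +16 =214
r44=101100 pc3: +8 =222
r45=101101 pc4: +16 =238
r46=101110 pc4: +16 =254
r47=101111 pc5: +32 =286
r48=110000 pc2: +4 =290
r49=110001 pc3: +8 =298
r50=110010 pc3: +8 =306
r51=110011 pc4: +16 =322
r52=110100 pc3: +8 =330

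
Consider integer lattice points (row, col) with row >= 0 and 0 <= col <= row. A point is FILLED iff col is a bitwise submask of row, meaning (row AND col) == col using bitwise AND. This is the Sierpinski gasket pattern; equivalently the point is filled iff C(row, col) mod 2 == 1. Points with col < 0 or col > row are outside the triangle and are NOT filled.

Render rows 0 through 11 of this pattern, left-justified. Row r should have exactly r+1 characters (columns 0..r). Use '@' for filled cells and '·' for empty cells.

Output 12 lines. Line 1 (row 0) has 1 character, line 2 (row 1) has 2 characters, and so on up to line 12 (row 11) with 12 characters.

Answer: @
@@
@·@
@@@@
@···@
@@··@@
@·@·@·@
@@@@@@@@
@·······@
@@······@@
@·@·····@·@
@@@@····@@@@

Derivation:
r0=0: @
r1=1: @@
r2=10: @·@
r3=11: @@@@
r4=100: @···@
r5=101: @@··@@
r6=110: @·@·@·@
r7=111: @@@@@@@@
r8=1000: @·······@
r9=1001: @@······@@
r10=1010: @·@·····@·@
r11=1011: @@@@····@@@@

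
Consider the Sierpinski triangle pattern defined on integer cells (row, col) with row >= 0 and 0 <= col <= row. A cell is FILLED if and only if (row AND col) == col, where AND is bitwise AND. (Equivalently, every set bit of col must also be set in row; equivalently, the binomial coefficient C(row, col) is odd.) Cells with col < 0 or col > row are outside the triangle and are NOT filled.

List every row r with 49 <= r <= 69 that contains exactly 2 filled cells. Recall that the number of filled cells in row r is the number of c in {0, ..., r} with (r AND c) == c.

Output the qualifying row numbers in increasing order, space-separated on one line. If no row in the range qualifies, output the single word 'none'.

Row r has 2^popcount(r) filled cells, so we need popcount(r) = log2(2) = 1.
Scan r = 49..69 and keep those with exactly 1 one-bits:
r=49=110001 popcount=3 -> skip
r=50=110010 popcount=3 -> skip
r=51=110011 popcount=4 -> skip
r=52=110100 popcount=3 -> skip
r=53=110101 popcount=4 -> skip
r=54=110110 popcount=4 -> skip
r=55=110111 popcount=5 -> skip
r=56=111000 popcount=3 -> skip
r=57=111001 popcount=4 -> skip
r=58=111010 popcount=4 -> skip
r=59=111011 popcount=5 -> skip
r=60=111100 popcount=4 -> skip
r=61=111101 popcount=5 -> skip
r=62=111110 popcount=5 -> skip
r=63=111111 popcount=6 -> skip
r=64=1000000 popcount=1 -> KEEP
r=65=1000001 popcount=2 -> skip
r=66=1000010 popcount=2 -> skip
r=67=1000011 popcount=3 -> skip
r=68=1000100 popcount=2 -> skip
r=69=1000101 popcount=3 -> skip
Kept rows: 64

Answer: 64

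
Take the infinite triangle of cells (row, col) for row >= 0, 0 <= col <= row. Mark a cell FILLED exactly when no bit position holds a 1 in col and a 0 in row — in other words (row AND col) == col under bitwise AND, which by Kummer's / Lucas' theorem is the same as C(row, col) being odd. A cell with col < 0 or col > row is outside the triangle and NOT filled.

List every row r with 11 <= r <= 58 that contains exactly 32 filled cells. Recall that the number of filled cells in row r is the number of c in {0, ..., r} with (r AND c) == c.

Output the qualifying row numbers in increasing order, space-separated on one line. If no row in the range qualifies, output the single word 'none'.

Row r has 2^popcount(r) filled cells, so we need popcount(r) = log2(32) = 5.
Scan r = 11..58 and keep those with exactly 5 one-bits:
r=11=1011 popcount=3 -> skip
r=12=1100 popcount=2 -> skip
r=13=1101 popcount=3 -> skip
r=14=1110 popcount=3 -> skip
r=15=1111 popcount=4 -> skip
r=16=10000 popcount=1 -> skip
r=17=10001 popcount=2 -> skip
r=18=10010 popcount=2 -> skip
r=19=10011 popcount=3 -> skip
r=20=10100 popcount=2 -> skip
r=21=10101 popcount=3 -> skip
r=22=10110 popcount=3 -> skip
r=23=10111 popcount=4 -> skip
r=24=11000 popcount=2 -> skip
r=25=11001 popcount=3 -> skip
r=26=11010 popcount=3 -> skip
r=27=11011 popcount=4 -> skip
r=28=11100 popcount=3 -> skip
r=29=11101 popcount=4 -> skip
r=30=11110 popcount=4 -> skip
r=31=11111 popcount=5 -> KEEP
r=32=100000 popcount=1 -> skip
r=33=100001 popcount=2 -> skip
r=34=100010 popcount=2 -> skip
r=35=100011 popcount=3 -> skip
r=36=100100 popcount=2 -> skip
r=37=100101 popcount=3 -> skip
r=38=100110 popcount=3 -> skip
r=39=100111 popcount=4 -> skip
r=40=101000 popcount=2 -> skip
r=41=101001 popcount=3 -> skip
r=42=101010 popcount=3 -> skip
r=43=101011 popcount=4 -> skip
r=44=101100 popcount=3 -> skip
r=45=101101 popcount=4 -> skip
r=46=101110 popcount=4 -> skip
r=47=101111 popcount=5 -> KEEP
r=48=110000 popcount=2 -> skip
r=49=110001 popcount=3 -> skip
r=50=110010 popcount=3 -> skip
r=51=110011 popcount=4 -> skip
r=52=110100 popcount=3 -> skip
r=53=110101 popcount=4 -> skip
r=54=110110 popcount=4 -> skip
r=55=110111 popcount=5 -> KEEP
r=56=111000 popcount=3 -> skip
r=57=111001 popcount=4 -> skip
r=58=111010 popcount=4 -> skip
Kept rows: 31 47 55

Answer: 31 47 55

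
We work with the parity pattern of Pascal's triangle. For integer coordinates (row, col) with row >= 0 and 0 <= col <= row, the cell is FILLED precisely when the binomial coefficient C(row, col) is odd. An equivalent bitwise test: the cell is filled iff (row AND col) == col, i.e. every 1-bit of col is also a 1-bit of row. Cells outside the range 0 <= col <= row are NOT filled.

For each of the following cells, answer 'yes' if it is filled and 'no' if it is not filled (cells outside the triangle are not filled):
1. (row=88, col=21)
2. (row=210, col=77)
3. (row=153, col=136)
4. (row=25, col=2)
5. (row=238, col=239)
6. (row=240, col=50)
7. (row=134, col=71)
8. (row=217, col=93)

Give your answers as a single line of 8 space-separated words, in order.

Answer: no no yes no no no no no

Derivation:
(88,21): row=0b1011000, col=0b10101, row AND col = 0b10000 = 16; 16 != 21 -> empty
(210,77): row=0b11010010, col=0b1001101, row AND col = 0b1000000 = 64; 64 != 77 -> empty
(153,136): row=0b10011001, col=0b10001000, row AND col = 0b10001000 = 136; 136 == 136 -> filled
(25,2): row=0b11001, col=0b10, row AND col = 0b0 = 0; 0 != 2 -> empty
(238,239): col outside [0, 238] -> not filled
(240,50): row=0b11110000, col=0b110010, row AND col = 0b110000 = 48; 48 != 50 -> empty
(134,71): row=0b10000110, col=0b1000111, row AND col = 0b110 = 6; 6 != 71 -> empty
(217,93): row=0b11011001, col=0b1011101, row AND col = 0b1011001 = 89; 89 != 93 -> empty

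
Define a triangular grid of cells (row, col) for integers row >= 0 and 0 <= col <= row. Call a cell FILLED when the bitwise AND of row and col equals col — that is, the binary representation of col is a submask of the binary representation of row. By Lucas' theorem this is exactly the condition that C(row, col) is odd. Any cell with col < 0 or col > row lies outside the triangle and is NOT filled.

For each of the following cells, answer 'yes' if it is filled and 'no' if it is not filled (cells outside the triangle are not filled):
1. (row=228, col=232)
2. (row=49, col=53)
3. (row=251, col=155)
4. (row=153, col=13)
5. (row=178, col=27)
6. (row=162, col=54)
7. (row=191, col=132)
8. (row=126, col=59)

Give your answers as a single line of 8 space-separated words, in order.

Answer: no no yes no no no yes no

Derivation:
(228,232): col outside [0, 228] -> not filled
(49,53): col outside [0, 49] -> not filled
(251,155): row=0b11111011, col=0b10011011, row AND col = 0b10011011 = 155; 155 == 155 -> filled
(153,13): row=0b10011001, col=0b1101, row AND col = 0b1001 = 9; 9 != 13 -> empty
(178,27): row=0b10110010, col=0b11011, row AND col = 0b10010 = 18; 18 != 27 -> empty
(162,54): row=0b10100010, col=0b110110, row AND col = 0b100010 = 34; 34 != 54 -> empty
(191,132): row=0b10111111, col=0b10000100, row AND col = 0b10000100 = 132; 132 == 132 -> filled
(126,59): row=0b1111110, col=0b111011, row AND col = 0b111010 = 58; 58 != 59 -> empty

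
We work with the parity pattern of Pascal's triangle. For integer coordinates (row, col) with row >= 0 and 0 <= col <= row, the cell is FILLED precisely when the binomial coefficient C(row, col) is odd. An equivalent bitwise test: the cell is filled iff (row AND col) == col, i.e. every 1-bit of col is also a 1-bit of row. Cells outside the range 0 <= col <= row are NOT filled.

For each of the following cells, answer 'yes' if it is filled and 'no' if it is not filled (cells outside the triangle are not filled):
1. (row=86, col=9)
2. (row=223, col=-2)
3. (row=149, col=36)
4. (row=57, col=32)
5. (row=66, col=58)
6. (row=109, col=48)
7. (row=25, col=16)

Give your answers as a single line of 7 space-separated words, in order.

Answer: no no no yes no no yes

Derivation:
(86,9): row=0b1010110, col=0b1001, row AND col = 0b0 = 0; 0 != 9 -> empty
(223,-2): col outside [0, 223] -> not filled
(149,36): row=0b10010101, col=0b100100, row AND col = 0b100 = 4; 4 != 36 -> empty
(57,32): row=0b111001, col=0b100000, row AND col = 0b100000 = 32; 32 == 32 -> filled
(66,58): row=0b1000010, col=0b111010, row AND col = 0b10 = 2; 2 != 58 -> empty
(109,48): row=0b1101101, col=0b110000, row AND col = 0b100000 = 32; 32 != 48 -> empty
(25,16): row=0b11001, col=0b10000, row AND col = 0b10000 = 16; 16 == 16 -> filled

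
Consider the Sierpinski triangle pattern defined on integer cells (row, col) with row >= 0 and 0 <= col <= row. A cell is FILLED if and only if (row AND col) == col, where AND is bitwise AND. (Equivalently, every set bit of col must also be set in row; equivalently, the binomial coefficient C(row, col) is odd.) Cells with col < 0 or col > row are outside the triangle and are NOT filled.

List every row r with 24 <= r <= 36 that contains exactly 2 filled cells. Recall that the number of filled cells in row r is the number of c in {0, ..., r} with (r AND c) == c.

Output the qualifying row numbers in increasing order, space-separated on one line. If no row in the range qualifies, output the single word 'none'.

Row r has 2^popcount(r) filled cells, so we need popcount(r) = log2(2) = 1.
Scan r = 24..36 and keep those with exactly 1 one-bits:
r=24=11000 popcount=2 -> skip
r=25=11001 popcount=3 -> skip
r=26=11010 popcount=3 -> skip
r=27=11011 popcount=4 -> skip
r=28=11100 popcount=3 -> skip
r=29=11101 popcount=4 -> skip
r=30=11110 popcount=4 -> skip
r=31=11111 popcount=5 -> skip
r=32=100000 popcount=1 -> KEEP
r=33=100001 popcount=2 -> skip
r=34=100010 popcount=2 -> skip
r=35=100011 popcount=3 -> skip
r=36=100100 popcount=2 -> skip
Kept rows: 32

Answer: 32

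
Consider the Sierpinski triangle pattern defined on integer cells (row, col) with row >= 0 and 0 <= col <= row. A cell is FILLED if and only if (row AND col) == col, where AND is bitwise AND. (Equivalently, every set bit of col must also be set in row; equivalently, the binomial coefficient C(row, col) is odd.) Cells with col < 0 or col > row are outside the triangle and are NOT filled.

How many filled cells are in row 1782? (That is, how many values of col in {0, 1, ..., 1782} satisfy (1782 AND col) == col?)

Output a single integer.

Answer: 256

Derivation:
1782 in binary = 11011110110
popcount(1782) = number of 1-bits in 11011110110 = 8
A col c satisfies (1782 AND c) == c iff every set bit of c is also set in 1782; each of the 8 set bits of 1782 can independently be on or off in c.
count = 2^8 = 256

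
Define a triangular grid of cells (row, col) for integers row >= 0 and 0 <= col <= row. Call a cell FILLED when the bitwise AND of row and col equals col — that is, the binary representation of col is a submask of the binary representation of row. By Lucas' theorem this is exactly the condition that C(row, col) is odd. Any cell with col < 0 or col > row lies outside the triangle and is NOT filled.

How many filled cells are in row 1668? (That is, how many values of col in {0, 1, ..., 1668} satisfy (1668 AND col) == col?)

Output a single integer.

Answer: 16

Derivation:
1668 in binary = 11010000100
popcount(1668) = number of 1-bits in 11010000100 = 4
A col c satisfies (1668 AND c) == c iff every set bit of c is also set in 1668; each of the 4 set bits of 1668 can independently be on or off in c.
count = 2^4 = 16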